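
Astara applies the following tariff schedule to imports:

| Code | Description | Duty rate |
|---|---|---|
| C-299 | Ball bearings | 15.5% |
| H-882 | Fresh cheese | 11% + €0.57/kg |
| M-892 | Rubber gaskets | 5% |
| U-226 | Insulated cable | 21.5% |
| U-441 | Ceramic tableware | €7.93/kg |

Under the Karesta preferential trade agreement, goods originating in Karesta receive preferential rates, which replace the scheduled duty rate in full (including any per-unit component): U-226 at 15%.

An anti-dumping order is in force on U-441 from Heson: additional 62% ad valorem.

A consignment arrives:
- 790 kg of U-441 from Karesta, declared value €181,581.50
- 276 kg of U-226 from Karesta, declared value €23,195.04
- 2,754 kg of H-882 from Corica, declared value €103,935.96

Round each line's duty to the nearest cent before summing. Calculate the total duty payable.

€22,746.70

Line 1 (U-441, Karesta, 790 kg, €181,581.50):
Base rate for U-441 is €7.93/kg.
Origin Karesta is the FTA partner but U-441 is not on the preference list; base rate stands.
The additional-duty order on U-441 targets Heson, not Karesta; it does not apply.
Duty = 790 × €7.93 = €6,264.70.
Line 2 (U-226, Karesta, 276 kg, €23,195.04):
Base rate for U-226 is 21.5%.
Origin Karesta qualifies under the Astara–Karesta agreement and U-226 is covered: preferential rate 15% applies instead.
Duty = €23,195.04 × 15% = €3,479.26.
Line 3 (H-882, Corica, 2,754 kg, €103,935.96):
Base rate for H-882 is 11% + €0.57/kg.
Duty = €103,935.96 × 11% + 2,754 × €0.57 = €13,002.74.
Total = €6,264.70 + €3,479.26 + €13,002.74 = €22,746.70.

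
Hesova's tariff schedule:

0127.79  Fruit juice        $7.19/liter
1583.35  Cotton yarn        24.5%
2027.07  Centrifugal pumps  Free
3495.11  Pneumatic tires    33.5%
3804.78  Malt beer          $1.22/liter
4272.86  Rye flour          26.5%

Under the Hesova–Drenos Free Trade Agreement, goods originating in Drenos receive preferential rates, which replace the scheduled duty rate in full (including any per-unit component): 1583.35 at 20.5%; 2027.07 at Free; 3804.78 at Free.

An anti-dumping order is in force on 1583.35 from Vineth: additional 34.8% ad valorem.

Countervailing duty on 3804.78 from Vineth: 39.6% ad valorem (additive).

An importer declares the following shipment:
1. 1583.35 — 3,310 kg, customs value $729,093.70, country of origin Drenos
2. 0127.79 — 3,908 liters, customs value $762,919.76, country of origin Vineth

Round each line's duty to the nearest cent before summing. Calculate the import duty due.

$177,562.73

Line 1 (1583.35, Drenos, 3,310 kg, $729,093.70):
Base rate for 1583.35 is 24.5%.
Origin Drenos qualifies under the Hesova–Drenos agreement and 1583.35 is covered: preferential rate 20.5% applies instead.
The additional-duty order on 1583.35 targets Vineth, not Drenos; it does not apply.
Duty = $729,093.70 × 20.5% = $149,464.21.
Line 2 (0127.79, Vineth, 3,908 liters, $762,919.76):
Base rate for 0127.79 is $7.19/liter.
Duty = 3,908 × $7.19 = $28,098.52.
Total = $149,464.21 + $28,098.52 = $177,562.73.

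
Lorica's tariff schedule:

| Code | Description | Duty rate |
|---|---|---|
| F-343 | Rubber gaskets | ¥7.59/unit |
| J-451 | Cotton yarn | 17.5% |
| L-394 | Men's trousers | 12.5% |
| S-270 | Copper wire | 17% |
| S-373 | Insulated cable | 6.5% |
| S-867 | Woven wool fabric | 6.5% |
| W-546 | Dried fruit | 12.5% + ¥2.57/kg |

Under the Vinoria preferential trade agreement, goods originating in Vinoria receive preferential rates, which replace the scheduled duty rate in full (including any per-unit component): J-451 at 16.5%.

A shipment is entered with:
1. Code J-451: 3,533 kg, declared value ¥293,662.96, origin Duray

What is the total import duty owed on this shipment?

¥51,391.02

Line 1 (J-451, Duray, 3,533 kg, ¥293,662.96):
Base rate for J-451 is 17.5%.
J-451 has an FTA preferential rate, but origin Duray is not Vinoria; base rate stands.
Duty = ¥293,662.96 × 17.5% = ¥51,391.02.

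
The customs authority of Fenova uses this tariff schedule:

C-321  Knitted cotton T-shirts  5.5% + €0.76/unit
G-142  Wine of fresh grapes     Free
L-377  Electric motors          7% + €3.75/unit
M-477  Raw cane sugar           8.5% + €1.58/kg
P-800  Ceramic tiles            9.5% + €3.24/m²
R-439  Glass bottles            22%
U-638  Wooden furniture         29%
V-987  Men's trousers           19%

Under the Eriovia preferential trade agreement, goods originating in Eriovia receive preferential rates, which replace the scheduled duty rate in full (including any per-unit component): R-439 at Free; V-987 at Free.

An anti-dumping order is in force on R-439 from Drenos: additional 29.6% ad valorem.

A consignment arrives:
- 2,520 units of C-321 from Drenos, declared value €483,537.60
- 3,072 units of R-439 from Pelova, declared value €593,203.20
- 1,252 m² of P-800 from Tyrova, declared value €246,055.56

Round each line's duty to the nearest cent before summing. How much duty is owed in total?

€186,446.23

Line 1 (C-321, Drenos, 2,520 units, €483,537.60):
Base rate for C-321 is 5.5% + €0.76/unit.
Duty = €483,537.60 × 5.5% + 2,520 × €0.76 = €28,509.77.
Line 2 (R-439, Pelova, 3,072 units, €593,203.20):
Base rate for R-439 is 22%.
R-439 has an FTA preferential rate, but origin Pelova is not Eriovia; base rate stands.
The additional-duty order on R-439 targets Drenos, not Pelova; it does not apply.
Duty = €593,203.20 × 22% = €130,504.70.
Line 3 (P-800, Tyrova, 1,252 m², €246,055.56):
Base rate for P-800 is 9.5% + €3.24/m².
Duty = €246,055.56 × 9.5% + 1,252 × €3.24 = €27,431.76.
Total = €28,509.77 + €130,504.70 + €27,431.76 = €186,446.23.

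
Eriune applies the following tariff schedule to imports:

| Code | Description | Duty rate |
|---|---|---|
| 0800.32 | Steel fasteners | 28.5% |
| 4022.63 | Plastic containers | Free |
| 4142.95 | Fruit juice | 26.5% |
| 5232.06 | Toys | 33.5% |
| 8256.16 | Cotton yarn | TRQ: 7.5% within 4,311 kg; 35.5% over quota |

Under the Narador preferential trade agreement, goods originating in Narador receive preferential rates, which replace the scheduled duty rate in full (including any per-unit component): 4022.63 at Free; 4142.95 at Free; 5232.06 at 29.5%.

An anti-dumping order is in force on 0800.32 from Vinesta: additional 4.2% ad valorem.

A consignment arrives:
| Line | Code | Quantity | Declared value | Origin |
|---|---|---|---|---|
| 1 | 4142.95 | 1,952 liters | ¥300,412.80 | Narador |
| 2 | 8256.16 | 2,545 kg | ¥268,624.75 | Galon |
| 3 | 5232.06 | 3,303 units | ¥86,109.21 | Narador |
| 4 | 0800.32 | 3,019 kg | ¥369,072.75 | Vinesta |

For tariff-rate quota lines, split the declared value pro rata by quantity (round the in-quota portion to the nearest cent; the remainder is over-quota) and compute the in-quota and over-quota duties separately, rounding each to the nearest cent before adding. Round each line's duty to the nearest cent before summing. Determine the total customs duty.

Line 1 (4142.95, Narador, 1,952 liters, ¥300,412.80):
Base rate for 4142.95 is 26.5%.
Origin Narador qualifies under the Eriune–Narador agreement and 4142.95 is covered: preferential rate Free applies instead.
Duty = ¥300,412.80 × 0% = ¥0.00.
Line 2 (8256.16, Galon, 2,545 kg, ¥268,624.75):
Code 8256.16 is under a tariff-rate quota (threshold 4,311 kg). Quantity 2,545 kg is within the quota, so the in-quota rate 7.5% applies to the full value.
Duty = ¥268,624.75 × 7.5% = ¥20,146.86.
Line 3 (5232.06, Narador, 3,303 units, ¥86,109.21):
Base rate for 5232.06 is 33.5%.
Origin Narador qualifies under the Eriune–Narador agreement and 5232.06 is covered: preferential rate 29.5% applies instead.
Duty = ¥86,109.21 × 29.5% = ¥25,402.22.
Line 4 (0800.32, Vinesta, 3,019 kg, ¥369,072.75):
Base rate for 0800.32 is 28.5%.
Additional duty on 0800.32 from Vinesta: +4.2%. Applied ad valorem rate: 28.5% + 4.2% = 32.7%.
Duty = ¥369,072.75 × 32.7% = ¥120,686.79.
Total = ¥0.00 + ¥20,146.86 + ¥25,402.22 + ¥120,686.79 = ¥166,235.87.

¥166,235.87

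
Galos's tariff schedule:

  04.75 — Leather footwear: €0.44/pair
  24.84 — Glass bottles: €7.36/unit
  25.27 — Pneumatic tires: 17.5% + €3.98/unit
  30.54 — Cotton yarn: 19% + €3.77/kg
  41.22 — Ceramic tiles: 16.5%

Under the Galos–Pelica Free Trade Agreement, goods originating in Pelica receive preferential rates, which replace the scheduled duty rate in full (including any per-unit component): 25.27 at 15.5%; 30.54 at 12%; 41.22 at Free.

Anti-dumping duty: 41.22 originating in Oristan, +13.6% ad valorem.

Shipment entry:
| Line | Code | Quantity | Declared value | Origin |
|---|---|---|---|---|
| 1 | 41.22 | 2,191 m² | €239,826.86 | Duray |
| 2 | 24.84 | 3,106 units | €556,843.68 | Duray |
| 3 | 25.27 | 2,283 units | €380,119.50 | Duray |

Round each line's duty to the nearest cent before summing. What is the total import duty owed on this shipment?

€138,038.84

Line 1 (41.22, Duray, 2,191 m², €239,826.86):
Base rate for 41.22 is 16.5%.
41.22 has an FTA preferential rate, but origin Duray is not Pelica; base rate stands.
The additional-duty order on 41.22 targets Oristan, not Duray; it does not apply.
Duty = €239,826.86 × 16.5% = €39,571.43.
Line 2 (24.84, Duray, 3,106 units, €556,843.68):
Base rate for 24.84 is €7.36/unit.
Duty = 3,106 × €7.36 = €22,860.16.
Line 3 (25.27, Duray, 2,283 units, €380,119.50):
Base rate for 25.27 is 17.5% + €3.98/unit.
25.27 has an FTA preferential rate, but origin Duray is not Pelica; base rate stands.
Duty = €380,119.50 × 17.5% + 2,283 × €3.98 = €75,607.25.
Total = €39,571.43 + €22,860.16 + €75,607.25 = €138,038.84.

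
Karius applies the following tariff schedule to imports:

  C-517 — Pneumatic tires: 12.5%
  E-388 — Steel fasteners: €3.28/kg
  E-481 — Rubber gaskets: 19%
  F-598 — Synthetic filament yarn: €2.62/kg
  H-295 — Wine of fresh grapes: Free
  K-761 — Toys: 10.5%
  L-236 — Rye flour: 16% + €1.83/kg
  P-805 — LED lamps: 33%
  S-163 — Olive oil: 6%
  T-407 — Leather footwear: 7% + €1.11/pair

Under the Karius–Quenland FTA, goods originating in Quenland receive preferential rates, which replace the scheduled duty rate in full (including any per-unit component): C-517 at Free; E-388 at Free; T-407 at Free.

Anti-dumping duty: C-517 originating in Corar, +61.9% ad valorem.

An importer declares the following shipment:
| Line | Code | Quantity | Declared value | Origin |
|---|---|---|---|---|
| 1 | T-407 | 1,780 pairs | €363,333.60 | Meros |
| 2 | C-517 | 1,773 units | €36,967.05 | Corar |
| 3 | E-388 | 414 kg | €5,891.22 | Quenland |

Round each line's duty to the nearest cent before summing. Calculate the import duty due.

Line 1 (T-407, Meros, 1,780 pairs, €363,333.60):
Base rate for T-407 is 7% + €1.11/pair.
T-407 has an FTA preferential rate, but origin Meros is not Quenland; base rate stands.
Duty = €363,333.60 × 7% + 1,780 × €1.11 = €27,409.15.
Line 2 (C-517, Corar, 1,773 units, €36,967.05):
Base rate for C-517 is 12.5%.
C-517 has an FTA preferential rate, but origin Corar is not Quenland; base rate stands.
Additional duty on C-517 from Corar: +61.9%. Applied ad valorem rate: 12.5% + 61.9% = 74.4%.
Duty = €36,967.05 × 74.4% = €27,503.49.
Line 3 (E-388, Quenland, 414 kg, €5,891.22):
Base rate for E-388 is €3.28/kg.
Origin Quenland qualifies under the Karius–Quenland agreement and E-388 is covered: preferential rate Free applies instead.
Duty = €5,891.22 × 0% = €0.00.
Total = €27,409.15 + €27,503.49 + €0.00 = €54,912.64.

€54,912.64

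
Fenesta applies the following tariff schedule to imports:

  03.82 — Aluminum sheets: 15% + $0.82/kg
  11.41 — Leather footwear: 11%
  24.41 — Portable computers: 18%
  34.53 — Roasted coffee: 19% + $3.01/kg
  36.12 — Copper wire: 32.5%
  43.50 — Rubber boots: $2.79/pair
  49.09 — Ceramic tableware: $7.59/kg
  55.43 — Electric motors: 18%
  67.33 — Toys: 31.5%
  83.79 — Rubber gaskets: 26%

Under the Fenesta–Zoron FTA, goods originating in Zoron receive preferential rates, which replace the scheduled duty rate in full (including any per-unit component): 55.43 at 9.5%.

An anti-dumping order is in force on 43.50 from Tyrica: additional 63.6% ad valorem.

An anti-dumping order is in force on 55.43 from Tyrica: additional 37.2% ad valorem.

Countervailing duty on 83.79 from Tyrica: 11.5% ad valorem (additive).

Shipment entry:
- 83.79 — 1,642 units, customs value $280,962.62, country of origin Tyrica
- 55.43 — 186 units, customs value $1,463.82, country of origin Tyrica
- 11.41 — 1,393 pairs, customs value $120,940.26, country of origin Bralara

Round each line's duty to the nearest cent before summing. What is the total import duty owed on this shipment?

Line 1 (83.79, Tyrica, 1,642 units, $280,962.62):
Base rate for 83.79 is 26%.
Additional duty on 83.79 from Tyrica: +11.5%. Applied ad valorem rate: 26% + 11.5% = 37.5%.
Duty = $280,962.62 × 37.5% = $105,360.98.
Line 2 (55.43, Tyrica, 186 units, $1,463.82):
Base rate for 55.43 is 18%.
55.43 has an FTA preferential rate, but origin Tyrica is not Zoron; base rate stands.
Additional duty on 55.43 from Tyrica: +37.2%. Applied ad valorem rate: 18% + 37.2% = 55.2%.
Duty = $1,463.82 × 55.2% = $808.03.
Line 3 (11.41, Bralara, 1,393 pairs, $120,940.26):
Base rate for 11.41 is 11%.
Duty = $120,940.26 × 11% = $13,303.43.
Total = $105,360.98 + $808.03 + $13,303.43 = $119,472.44.

$119,472.44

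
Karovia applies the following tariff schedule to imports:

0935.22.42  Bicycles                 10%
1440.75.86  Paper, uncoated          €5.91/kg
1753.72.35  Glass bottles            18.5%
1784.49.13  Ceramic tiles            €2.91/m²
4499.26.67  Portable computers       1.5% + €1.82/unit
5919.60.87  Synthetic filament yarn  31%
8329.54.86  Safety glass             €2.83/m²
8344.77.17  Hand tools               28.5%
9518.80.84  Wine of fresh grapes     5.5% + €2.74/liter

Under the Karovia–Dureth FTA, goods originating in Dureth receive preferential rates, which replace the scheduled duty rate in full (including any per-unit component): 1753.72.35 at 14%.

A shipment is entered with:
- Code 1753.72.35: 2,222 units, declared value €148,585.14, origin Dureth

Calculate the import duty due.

€20,801.92

Line 1 (1753.72.35, Dureth, 2,222 units, €148,585.14):
Base rate for 1753.72.35 is 18.5%.
Origin Dureth qualifies under the Karovia–Dureth agreement and 1753.72.35 is covered: preferential rate 14% applies instead.
Duty = €148,585.14 × 14% = €20,801.92.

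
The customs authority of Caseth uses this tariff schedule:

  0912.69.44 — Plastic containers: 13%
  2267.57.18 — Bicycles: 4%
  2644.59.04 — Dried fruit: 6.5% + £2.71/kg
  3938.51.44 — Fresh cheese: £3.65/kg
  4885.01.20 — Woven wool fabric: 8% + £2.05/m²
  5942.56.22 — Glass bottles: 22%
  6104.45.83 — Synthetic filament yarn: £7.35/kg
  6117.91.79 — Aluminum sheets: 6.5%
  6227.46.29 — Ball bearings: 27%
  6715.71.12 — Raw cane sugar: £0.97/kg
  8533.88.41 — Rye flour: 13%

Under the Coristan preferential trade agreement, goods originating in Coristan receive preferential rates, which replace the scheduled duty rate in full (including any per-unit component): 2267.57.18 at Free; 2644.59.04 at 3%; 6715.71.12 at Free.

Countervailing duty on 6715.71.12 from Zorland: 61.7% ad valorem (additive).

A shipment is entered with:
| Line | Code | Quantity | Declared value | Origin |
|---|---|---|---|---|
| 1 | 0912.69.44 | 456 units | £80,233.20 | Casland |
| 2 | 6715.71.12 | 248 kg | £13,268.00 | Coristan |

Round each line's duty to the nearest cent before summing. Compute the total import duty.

Line 1 (0912.69.44, Casland, 456 units, £80,233.20):
Base rate for 0912.69.44 is 13%.
Duty = £80,233.20 × 13% = £10,430.32.
Line 2 (6715.71.12, Coristan, 248 kg, £13,268.00):
Base rate for 6715.71.12 is £0.97/kg.
Origin Coristan qualifies under the Caseth–Coristan agreement and 6715.71.12 is covered: preferential rate Free applies instead.
The additional-duty order on 6715.71.12 targets Zorland, not Coristan; it does not apply.
Duty = £13,268.00 × 0% = £0.00.
Total = £10,430.32 + £0.00 = £10,430.32.

£10,430.32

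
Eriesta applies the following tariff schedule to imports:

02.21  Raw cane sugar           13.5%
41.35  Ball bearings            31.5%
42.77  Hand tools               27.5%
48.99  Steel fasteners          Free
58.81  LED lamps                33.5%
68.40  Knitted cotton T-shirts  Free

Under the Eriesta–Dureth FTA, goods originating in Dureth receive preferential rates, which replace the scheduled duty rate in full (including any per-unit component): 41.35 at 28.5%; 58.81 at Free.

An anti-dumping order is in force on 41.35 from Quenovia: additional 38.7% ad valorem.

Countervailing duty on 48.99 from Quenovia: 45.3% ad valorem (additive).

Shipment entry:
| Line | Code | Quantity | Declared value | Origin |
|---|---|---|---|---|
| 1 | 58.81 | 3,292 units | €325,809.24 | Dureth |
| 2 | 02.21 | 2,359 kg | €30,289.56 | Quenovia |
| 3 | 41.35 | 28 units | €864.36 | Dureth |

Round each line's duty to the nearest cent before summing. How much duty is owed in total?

Line 1 (58.81, Dureth, 3,292 units, €325,809.24):
Base rate for 58.81 is 33.5%.
Origin Dureth qualifies under the Eriesta–Dureth agreement and 58.81 is covered: preferential rate Free applies instead.
Duty = €325,809.24 × 0% = €0.00.
Line 2 (02.21, Quenovia, 2,359 kg, €30,289.56):
Base rate for 02.21 is 13.5%.
Duty = €30,289.56 × 13.5% = €4,089.09.
Line 3 (41.35, Dureth, 28 units, €864.36):
Base rate for 41.35 is 31.5%.
Origin Dureth qualifies under the Eriesta–Dureth agreement and 41.35 is covered: preferential rate 28.5% applies instead.
The additional-duty order on 41.35 targets Quenovia, not Dureth; it does not apply.
Duty = €864.36 × 28.5% = €246.34.
Total = €0.00 + €4,089.09 + €246.34 = €4,335.43.

€4,335.43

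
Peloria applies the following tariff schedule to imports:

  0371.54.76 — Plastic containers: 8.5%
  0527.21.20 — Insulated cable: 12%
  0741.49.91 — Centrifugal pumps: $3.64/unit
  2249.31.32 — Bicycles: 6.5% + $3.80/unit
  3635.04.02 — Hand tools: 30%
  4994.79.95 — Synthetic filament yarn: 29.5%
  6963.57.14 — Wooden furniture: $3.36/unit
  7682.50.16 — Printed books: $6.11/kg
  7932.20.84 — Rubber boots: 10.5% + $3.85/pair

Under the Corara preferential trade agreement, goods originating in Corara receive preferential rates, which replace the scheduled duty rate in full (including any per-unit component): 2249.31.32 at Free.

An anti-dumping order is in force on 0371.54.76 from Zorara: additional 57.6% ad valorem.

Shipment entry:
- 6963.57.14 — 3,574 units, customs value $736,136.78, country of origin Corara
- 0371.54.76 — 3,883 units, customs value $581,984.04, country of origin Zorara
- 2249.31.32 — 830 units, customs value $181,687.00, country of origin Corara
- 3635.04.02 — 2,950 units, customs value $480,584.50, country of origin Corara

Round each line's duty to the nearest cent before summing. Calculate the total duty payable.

$540,875.44

Line 1 (6963.57.14, Corara, 3,574 units, $736,136.78):
Base rate for 6963.57.14 is $3.36/unit.
Origin Corara is the FTA partner but 6963.57.14 is not on the preference list; base rate stands.
Duty = 3,574 × $3.36 = $12,008.64.
Line 2 (0371.54.76, Zorara, 3,883 units, $581,984.04):
Base rate for 0371.54.76 is 8.5%.
Additional duty on 0371.54.76 from Zorara: +57.6%. Applied ad valorem rate: 8.5% + 57.6% = 66.1%.
Duty = $581,984.04 × 66.1% = $384,691.45.
Line 3 (2249.31.32, Corara, 830 units, $181,687.00):
Base rate for 2249.31.32 is 6.5% + $3.80/unit.
Origin Corara qualifies under the Peloria–Corara agreement and 2249.31.32 is covered: preferential rate Free applies instead.
Duty = $181,687.00 × 0% = $0.00.
Line 4 (3635.04.02, Corara, 2,950 units, $480,584.50):
Base rate for 3635.04.02 is 30%.
Origin Corara is the FTA partner but 3635.04.02 is not on the preference list; base rate stands.
Duty = $480,584.50 × 30% = $144,175.35.
Total = $12,008.64 + $384,691.45 + $0.00 + $144,175.35 = $540,875.44.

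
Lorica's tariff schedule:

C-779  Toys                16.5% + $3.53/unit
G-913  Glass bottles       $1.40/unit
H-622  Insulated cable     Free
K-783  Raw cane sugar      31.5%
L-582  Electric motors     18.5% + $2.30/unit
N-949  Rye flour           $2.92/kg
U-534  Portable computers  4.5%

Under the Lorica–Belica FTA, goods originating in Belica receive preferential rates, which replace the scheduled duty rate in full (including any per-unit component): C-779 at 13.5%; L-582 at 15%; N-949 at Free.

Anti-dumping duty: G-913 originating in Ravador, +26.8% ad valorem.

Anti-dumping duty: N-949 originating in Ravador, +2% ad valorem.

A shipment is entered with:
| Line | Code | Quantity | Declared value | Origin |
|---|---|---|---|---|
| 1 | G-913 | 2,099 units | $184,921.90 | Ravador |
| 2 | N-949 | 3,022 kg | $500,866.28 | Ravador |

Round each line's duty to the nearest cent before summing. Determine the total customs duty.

$71,339.24

Line 1 (G-913, Ravador, 2,099 units, $184,921.90):
Base rate for G-913 is $1.40/unit.
Additional duty on G-913 from Ravador: +26.8% ad valorem. Applied ad valorem rate = 26.8%.
Duty = $184,921.90 × 26.8% + 2,099 × $1.40 = $52,497.67.
Line 2 (N-949, Ravador, 3,022 kg, $500,866.28):
Base rate for N-949 is $2.92/kg.
N-949 has an FTA preferential rate, but origin Ravador is not Belica; base rate stands.
Additional duty on N-949 from Ravador: +2% ad valorem. Applied ad valorem rate = 2%.
Duty = $500,866.28 × 2% + 3,022 × $2.92 = $18,841.57.
Total = $52,497.67 + $18,841.57 = $71,339.24.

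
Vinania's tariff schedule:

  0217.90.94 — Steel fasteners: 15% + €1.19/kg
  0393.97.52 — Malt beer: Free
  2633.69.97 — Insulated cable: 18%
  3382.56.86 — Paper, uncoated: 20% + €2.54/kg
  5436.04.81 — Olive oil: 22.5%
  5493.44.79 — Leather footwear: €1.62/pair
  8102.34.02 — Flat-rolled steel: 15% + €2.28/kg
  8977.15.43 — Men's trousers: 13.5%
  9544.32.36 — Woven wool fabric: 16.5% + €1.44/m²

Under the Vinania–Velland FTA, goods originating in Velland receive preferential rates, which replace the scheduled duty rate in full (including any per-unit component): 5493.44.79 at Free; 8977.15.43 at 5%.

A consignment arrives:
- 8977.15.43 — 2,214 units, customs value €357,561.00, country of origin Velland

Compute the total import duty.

Line 1 (8977.15.43, Velland, 2,214 units, €357,561.00):
Base rate for 8977.15.43 is 13.5%.
Origin Velland qualifies under the Vinania–Velland agreement and 8977.15.43 is covered: preferential rate 5% applies instead.
Duty = €357,561.00 × 5% = €17,878.05.

€17,878.05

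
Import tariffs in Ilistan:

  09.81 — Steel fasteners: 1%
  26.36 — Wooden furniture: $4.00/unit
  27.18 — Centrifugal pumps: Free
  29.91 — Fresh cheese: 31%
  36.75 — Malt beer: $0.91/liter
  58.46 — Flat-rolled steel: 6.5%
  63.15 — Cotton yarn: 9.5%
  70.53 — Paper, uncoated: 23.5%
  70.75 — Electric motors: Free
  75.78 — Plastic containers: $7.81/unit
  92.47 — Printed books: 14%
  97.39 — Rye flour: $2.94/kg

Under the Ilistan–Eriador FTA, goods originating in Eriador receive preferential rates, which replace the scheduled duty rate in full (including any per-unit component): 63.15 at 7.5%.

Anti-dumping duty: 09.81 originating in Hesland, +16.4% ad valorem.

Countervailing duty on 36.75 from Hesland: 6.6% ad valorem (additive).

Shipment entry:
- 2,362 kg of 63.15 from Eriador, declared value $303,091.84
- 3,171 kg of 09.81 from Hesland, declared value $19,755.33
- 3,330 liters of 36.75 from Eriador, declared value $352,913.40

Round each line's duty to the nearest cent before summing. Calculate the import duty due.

$29,199.62

Line 1 (63.15, Eriador, 2,362 kg, $303,091.84):
Base rate for 63.15 is 9.5%.
Origin Eriador qualifies under the Ilistan–Eriador agreement and 63.15 is covered: preferential rate 7.5% applies instead.
Duty = $303,091.84 × 7.5% = $22,731.89.
Line 2 (09.81, Hesland, 3,171 kg, $19,755.33):
Base rate for 09.81 is 1%.
Additional duty on 09.81 from Hesland: +16.4%. Applied ad valorem rate: 1% + 16.4% = 17.4%.
Duty = $19,755.33 × 17.4% = $3,437.43.
Line 3 (36.75, Eriador, 3,330 liters, $352,913.40):
Base rate for 36.75 is $0.91/liter.
Origin Eriador is the FTA partner but 36.75 is not on the preference list; base rate stands.
The additional-duty order on 36.75 targets Hesland, not Eriador; it does not apply.
Duty = 3,330 × $0.91 = $3,030.30.
Total = $22,731.89 + $3,437.43 + $3,030.30 = $29,199.62.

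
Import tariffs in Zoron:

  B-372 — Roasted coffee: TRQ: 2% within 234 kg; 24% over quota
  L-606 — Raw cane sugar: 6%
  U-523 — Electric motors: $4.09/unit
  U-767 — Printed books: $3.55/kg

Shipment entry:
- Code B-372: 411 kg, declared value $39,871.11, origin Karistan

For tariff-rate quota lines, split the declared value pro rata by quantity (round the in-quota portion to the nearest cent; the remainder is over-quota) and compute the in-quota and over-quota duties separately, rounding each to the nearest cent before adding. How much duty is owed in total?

Line 1 (B-372, Karistan, 411 kg, $39,871.11):
Code B-372 is under a tariff-rate quota (threshold 234 kg). In-quota: 234 kg at 2%; over-quota: 177 kg at 24%.
Pro-rata value split: in-quota = $39,871.11 × 234/411 = $22,700.34; over-quota = $39,871.11 − $22,700.34 = $17,170.77.
In-quota duty = $22,700.34 × 2% = $454.01. Over-quota duty = $17,170.77 × 24% = $4,120.98.
Line duty = $454.01 + $4,120.98 = $4,574.99.

$4,574.99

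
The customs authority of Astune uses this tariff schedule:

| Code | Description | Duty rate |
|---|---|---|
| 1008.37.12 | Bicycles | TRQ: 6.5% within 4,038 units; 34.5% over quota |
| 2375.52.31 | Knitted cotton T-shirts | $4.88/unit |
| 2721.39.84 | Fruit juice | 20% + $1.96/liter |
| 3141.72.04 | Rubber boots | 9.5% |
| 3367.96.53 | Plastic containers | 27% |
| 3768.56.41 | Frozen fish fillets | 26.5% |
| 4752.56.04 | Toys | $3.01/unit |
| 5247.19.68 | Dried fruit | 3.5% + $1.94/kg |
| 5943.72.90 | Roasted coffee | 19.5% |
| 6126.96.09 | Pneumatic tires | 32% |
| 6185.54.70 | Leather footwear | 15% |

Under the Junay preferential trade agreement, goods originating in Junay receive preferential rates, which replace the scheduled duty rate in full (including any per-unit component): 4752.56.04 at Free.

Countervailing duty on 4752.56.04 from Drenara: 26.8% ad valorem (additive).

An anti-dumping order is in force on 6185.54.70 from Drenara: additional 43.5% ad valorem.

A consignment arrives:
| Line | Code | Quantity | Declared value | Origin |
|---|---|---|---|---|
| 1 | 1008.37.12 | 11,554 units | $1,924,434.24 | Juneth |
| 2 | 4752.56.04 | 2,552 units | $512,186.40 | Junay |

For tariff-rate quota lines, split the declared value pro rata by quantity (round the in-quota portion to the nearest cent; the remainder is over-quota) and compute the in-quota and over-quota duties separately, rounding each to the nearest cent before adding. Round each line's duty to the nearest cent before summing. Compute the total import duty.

Line 1 (1008.37.12, Juneth, 11,554 units, $1,924,434.24):
Code 1008.37.12 is under a tariff-rate quota (threshold 4,038 units). In-quota: 4,038 units at 6.5%; over-quota: 7,516 units at 34.5%.
Pro-rata value split: in-quota = $1,924,434.24 × 4,038/11,554 = $672,569.28; over-quota = $1,924,434.24 − $672,569.28 = $1,251,864.96.
In-quota duty = $672,569.28 × 6.5% = $43,717.00. Over-quota duty = $1,251,864.96 × 34.5% = $431,893.41.
Line duty = $43,717.00 + $431,893.41 = $475,610.41.
Line 2 (4752.56.04, Junay, 2,552 units, $512,186.40):
Base rate for 4752.56.04 is $3.01/unit.
Origin Junay qualifies under the Astune–Junay agreement and 4752.56.04 is covered: preferential rate Free applies instead.
The additional-duty order on 4752.56.04 targets Drenara, not Junay; it does not apply.
Duty = $512,186.40 × 0% = $0.00.
Total = $475,610.41 + $0.00 = $475,610.41.

$475,610.41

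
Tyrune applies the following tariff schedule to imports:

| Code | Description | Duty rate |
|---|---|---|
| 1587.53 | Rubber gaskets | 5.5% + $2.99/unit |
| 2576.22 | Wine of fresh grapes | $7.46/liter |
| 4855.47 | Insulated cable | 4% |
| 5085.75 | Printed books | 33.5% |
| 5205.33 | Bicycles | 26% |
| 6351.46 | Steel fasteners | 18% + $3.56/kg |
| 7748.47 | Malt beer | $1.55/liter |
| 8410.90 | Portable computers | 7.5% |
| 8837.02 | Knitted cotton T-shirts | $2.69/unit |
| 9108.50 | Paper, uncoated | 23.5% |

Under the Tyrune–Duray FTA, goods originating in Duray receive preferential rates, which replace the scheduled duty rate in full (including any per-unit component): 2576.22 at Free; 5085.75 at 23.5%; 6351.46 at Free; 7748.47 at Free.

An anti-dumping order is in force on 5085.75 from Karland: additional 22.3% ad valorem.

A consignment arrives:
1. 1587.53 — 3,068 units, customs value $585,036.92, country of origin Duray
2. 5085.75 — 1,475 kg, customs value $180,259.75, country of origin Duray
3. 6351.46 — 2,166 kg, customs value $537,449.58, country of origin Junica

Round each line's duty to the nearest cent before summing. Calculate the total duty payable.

$188,163.27

Line 1 (1587.53, Duray, 3,068 units, $585,036.92):
Base rate for 1587.53 is 5.5% + $2.99/unit.
Origin Duray is the FTA partner but 1587.53 is not on the preference list; base rate stands.
Duty = $585,036.92 × 5.5% + 3,068 × $2.99 = $41,350.35.
Line 2 (5085.75, Duray, 1,475 kg, $180,259.75):
Base rate for 5085.75 is 33.5%.
Origin Duray qualifies under the Tyrune–Duray agreement and 5085.75 is covered: preferential rate 23.5% applies instead.
The additional-duty order on 5085.75 targets Karland, not Duray; it does not apply.
Duty = $180,259.75 × 23.5% = $42,361.04.
Line 3 (6351.46, Junica, 2,166 kg, $537,449.58):
Base rate for 6351.46 is 18% + $3.56/kg.
6351.46 has an FTA preferential rate, but origin Junica is not Duray; base rate stands.
Duty = $537,449.58 × 18% + 2,166 × $3.56 = $104,451.88.
Total = $41,350.35 + $42,361.04 + $104,451.88 = $188,163.27.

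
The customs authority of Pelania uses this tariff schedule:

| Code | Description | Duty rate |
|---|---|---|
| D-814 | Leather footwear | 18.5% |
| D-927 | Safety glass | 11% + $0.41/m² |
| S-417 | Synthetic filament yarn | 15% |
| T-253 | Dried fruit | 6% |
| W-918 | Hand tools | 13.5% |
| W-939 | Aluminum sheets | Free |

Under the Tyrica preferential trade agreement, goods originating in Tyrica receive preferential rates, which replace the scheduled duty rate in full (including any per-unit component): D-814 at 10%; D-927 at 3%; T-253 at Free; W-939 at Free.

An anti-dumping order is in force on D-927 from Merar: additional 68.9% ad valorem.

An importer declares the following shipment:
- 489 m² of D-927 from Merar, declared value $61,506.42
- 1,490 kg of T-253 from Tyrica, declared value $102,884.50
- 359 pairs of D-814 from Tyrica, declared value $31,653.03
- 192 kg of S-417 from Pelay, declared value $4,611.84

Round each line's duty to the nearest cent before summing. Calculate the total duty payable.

$53,201.20

Line 1 (D-927, Merar, 489 m², $61,506.42):
Base rate for D-927 is 11% + $0.41/m².
D-927 has an FTA preferential rate, but origin Merar is not Tyrica; base rate stands.
Additional duty on D-927 from Merar: +68.9%. Applied ad valorem rate: 11% + 68.9% = 79.9%.
Duty = $61,506.42 × 79.9% + 489 × $0.41 = $49,344.12.
Line 2 (T-253, Tyrica, 1,490 kg, $102,884.50):
Base rate for T-253 is 6%.
Origin Tyrica qualifies under the Pelania–Tyrica agreement and T-253 is covered: preferential rate Free applies instead.
Duty = $102,884.50 × 0% = $0.00.
Line 3 (D-814, Tyrica, 359 pairs, $31,653.03):
Base rate for D-814 is 18.5%.
Origin Tyrica qualifies under the Pelania–Tyrica agreement and D-814 is covered: preferential rate 10% applies instead.
Duty = $31,653.03 × 10% = $3,165.30.
Line 4 (S-417, Pelay, 192 kg, $4,611.84):
Base rate for S-417 is 15%.
Duty = $4,611.84 × 15% = $691.78.
Total = $49,344.12 + $0.00 + $3,165.30 + $691.78 = $53,201.20.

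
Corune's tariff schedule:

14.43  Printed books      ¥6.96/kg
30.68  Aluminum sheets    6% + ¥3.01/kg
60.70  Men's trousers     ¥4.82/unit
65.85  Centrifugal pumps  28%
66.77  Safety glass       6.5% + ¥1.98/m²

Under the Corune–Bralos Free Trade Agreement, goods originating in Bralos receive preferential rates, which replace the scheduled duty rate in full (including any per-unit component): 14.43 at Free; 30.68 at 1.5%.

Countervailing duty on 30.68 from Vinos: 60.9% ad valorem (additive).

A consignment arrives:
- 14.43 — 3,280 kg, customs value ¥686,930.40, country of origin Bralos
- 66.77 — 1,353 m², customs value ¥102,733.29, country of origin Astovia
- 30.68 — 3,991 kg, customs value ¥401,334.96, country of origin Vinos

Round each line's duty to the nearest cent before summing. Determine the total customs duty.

Line 1 (14.43, Bralos, 3,280 kg, ¥686,930.40):
Base rate for 14.43 is ¥6.96/kg.
Origin Bralos qualifies under the Corune–Bralos agreement and 14.43 is covered: preferential rate Free applies instead.
Duty = ¥686,930.40 × 0% = ¥0.00.
Line 2 (66.77, Astovia, 1,353 m², ¥102,733.29):
Base rate for 66.77 is 6.5% + ¥1.98/m².
Duty = ¥102,733.29 × 6.5% + 1,353 × ¥1.98 = ¥9,356.60.
Line 3 (30.68, Vinos, 3,991 kg, ¥401,334.96):
Base rate for 30.68 is 6% + ¥3.01/kg.
30.68 has an FTA preferential rate, but origin Vinos is not Bralos; base rate stands.
Additional duty on 30.68 from Vinos: +60.9%. Applied ad valorem rate: 6% + 60.9% = 66.9%.
Duty = ¥401,334.96 × 66.9% + 3,991 × ¥3.01 = ¥280,506.00.
Total = ¥0.00 + ¥9,356.60 + ¥280,506.00 = ¥289,862.60.

¥289,862.60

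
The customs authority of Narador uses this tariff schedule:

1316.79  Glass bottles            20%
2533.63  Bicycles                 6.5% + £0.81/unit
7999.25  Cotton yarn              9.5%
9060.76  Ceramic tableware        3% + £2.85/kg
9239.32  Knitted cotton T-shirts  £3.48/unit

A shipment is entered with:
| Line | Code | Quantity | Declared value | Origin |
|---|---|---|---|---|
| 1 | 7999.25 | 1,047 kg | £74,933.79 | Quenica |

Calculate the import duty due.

Line 1 (7999.25, Quenica, 1,047 kg, £74,933.79):
Base rate for 7999.25 is 9.5%.
Duty = £74,933.79 × 9.5% = £7,118.71.

£7,118.71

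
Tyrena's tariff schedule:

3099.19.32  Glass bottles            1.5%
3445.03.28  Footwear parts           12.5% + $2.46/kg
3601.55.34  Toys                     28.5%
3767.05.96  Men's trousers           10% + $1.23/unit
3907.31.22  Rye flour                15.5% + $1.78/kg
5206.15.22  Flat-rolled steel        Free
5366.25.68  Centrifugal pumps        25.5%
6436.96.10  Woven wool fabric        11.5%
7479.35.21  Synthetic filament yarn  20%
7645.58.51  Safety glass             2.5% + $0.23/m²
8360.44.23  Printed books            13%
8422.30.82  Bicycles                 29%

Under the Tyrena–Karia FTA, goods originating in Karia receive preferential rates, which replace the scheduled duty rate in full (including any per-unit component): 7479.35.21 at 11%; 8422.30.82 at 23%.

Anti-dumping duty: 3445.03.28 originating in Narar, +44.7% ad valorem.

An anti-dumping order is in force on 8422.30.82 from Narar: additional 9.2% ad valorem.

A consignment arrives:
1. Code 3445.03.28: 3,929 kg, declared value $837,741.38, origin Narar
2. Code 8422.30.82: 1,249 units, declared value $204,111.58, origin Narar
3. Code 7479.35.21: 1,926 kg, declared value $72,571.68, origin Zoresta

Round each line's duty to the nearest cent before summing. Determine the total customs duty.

Line 1 (3445.03.28, Narar, 3,929 kg, $837,741.38):
Base rate for 3445.03.28 is 12.5% + $2.46/kg.
Additional duty on 3445.03.28 from Narar: +44.7%. Applied ad valorem rate: 12.5% + 44.7% = 57.2%.
Duty = $837,741.38 × 57.2% + 3,929 × $2.46 = $488,853.41.
Line 2 (8422.30.82, Narar, 1,249 units, $204,111.58):
Base rate for 8422.30.82 is 29%.
8422.30.82 has an FTA preferential rate, but origin Narar is not Karia; base rate stands.
Additional duty on 8422.30.82 from Narar: +9.2%. Applied ad valorem rate: 29% + 9.2% = 38.2%.
Duty = $204,111.58 × 38.2% = $77,970.62.
Line 3 (7479.35.21, Zoresta, 1,926 kg, $72,571.68):
Base rate for 7479.35.21 is 20%.
7479.35.21 has an FTA preferential rate, but origin Zoresta is not Karia; base rate stands.
Duty = $72,571.68 × 20% = $14,514.34.
Total = $488,853.41 + $77,970.62 + $14,514.34 = $581,338.37.

$581,338.37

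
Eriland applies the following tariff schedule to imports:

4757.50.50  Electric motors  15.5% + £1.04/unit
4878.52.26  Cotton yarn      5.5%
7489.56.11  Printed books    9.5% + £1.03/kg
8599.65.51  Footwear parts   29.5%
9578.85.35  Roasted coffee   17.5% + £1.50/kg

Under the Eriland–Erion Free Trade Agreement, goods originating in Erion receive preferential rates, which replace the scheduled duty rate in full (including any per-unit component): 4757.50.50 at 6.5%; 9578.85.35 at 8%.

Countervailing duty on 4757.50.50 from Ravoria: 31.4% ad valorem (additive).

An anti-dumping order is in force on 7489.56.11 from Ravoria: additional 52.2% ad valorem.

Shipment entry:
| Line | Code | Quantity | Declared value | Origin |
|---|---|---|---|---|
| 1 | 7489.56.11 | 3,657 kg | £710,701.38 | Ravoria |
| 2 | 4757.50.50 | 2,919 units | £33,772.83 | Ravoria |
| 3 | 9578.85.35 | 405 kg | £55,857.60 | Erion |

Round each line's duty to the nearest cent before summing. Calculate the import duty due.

Line 1 (7489.56.11, Ravoria, 3,657 kg, £710,701.38):
Base rate for 7489.56.11 is 9.5% + £1.03/kg.
Additional duty on 7489.56.11 from Ravoria: +52.2%. Applied ad valorem rate: 9.5% + 52.2% = 61.7%.
Duty = £710,701.38 × 61.7% + 3,657 × £1.03 = £442,269.46.
Line 2 (4757.50.50, Ravoria, 2,919 units, £33,772.83):
Base rate for 4757.50.50 is 15.5% + £1.04/unit.
4757.50.50 has an FTA preferential rate, but origin Ravoria is not Erion; base rate stands.
Additional duty on 4757.50.50 from Ravoria: +31.4%. Applied ad valorem rate: 15.5% + 31.4% = 46.9%.
Duty = £33,772.83 × 46.9% + 2,919 × £1.04 = £18,875.22.
Line 3 (9578.85.35, Erion, 405 kg, £55,857.60):
Base rate for 9578.85.35 is 17.5% + £1.50/kg.
Origin Erion qualifies under the Eriland–Erion agreement and 9578.85.35 is covered: preferential rate 8% applies instead.
Duty = £55,857.60 × 8% = £4,468.61.
Total = £442,269.46 + £18,875.22 + £4,468.61 = £465,613.29.

£465,613.29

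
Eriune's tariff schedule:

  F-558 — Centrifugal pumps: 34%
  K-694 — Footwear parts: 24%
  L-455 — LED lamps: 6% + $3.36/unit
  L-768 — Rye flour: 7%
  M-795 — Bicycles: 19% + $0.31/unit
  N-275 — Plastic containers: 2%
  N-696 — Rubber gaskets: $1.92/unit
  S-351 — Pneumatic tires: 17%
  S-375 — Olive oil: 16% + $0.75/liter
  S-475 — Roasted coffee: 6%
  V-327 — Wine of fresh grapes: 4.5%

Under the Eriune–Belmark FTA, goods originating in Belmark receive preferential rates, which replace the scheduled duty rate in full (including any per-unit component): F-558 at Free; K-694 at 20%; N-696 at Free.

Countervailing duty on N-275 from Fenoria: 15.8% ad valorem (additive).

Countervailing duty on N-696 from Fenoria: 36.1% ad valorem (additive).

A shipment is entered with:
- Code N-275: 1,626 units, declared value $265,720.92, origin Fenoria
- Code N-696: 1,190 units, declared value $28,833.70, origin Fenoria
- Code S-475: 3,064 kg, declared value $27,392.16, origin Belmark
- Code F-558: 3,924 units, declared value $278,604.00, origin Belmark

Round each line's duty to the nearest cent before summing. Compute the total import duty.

Line 1 (N-275, Fenoria, 1,626 units, $265,720.92):
Base rate for N-275 is 2%.
Additional duty on N-275 from Fenoria: +15.8%. Applied ad valorem rate: 2% + 15.8% = 17.8%.
Duty = $265,720.92 × 17.8% = $47,298.32.
Line 2 (N-696, Fenoria, 1,190 units, $28,833.70):
Base rate for N-696 is $1.92/unit.
N-696 has an FTA preferential rate, but origin Fenoria is not Belmark; base rate stands.
Additional duty on N-696 from Fenoria: +36.1% ad valorem. Applied ad valorem rate = 36.1%.
Duty = $28,833.70 × 36.1% + 1,190 × $1.92 = $12,693.77.
Line 3 (S-475, Belmark, 3,064 kg, $27,392.16):
Base rate for S-475 is 6%.
Origin Belmark is the FTA partner but S-475 is not on the preference list; base rate stands.
Duty = $27,392.16 × 6% = $1,643.53.
Line 4 (F-558, Belmark, 3,924 units, $278,604.00):
Base rate for F-558 is 34%.
Origin Belmark qualifies under the Eriune–Belmark agreement and F-558 is covered: preferential rate Free applies instead.
Duty = $278,604.00 × 0% = $0.00.
Total = $47,298.32 + $12,693.77 + $1,643.53 + $0.00 = $61,635.62.

$61,635.62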